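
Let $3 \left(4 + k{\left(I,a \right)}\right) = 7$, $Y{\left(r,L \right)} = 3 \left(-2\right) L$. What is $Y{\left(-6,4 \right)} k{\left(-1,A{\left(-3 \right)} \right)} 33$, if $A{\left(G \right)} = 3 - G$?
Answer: $1320$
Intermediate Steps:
$Y{\left(r,L \right)} = - 6 L$
$k{\left(I,a \right)} = - \frac{5}{3}$ ($k{\left(I,a \right)} = -4 + \frac{1}{3} \cdot 7 = -4 + \frac{7}{3} = - \frac{5}{3}$)
$Y{\left(-6,4 \right)} k{\left(-1,A{\left(-3 \right)} \right)} 33 = \left(-6\right) 4 \left(- \frac{5}{3}\right) 33 = \left(-24\right) \left(- \frac{5}{3}\right) 33 = 40 \cdot 33 = 1320$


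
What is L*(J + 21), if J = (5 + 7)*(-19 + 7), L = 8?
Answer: -984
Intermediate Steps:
J = -144 (J = 12*(-12) = -144)
L*(J + 21) = 8*(-144 + 21) = 8*(-123) = -984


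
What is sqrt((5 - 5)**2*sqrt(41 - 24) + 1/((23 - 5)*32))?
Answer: 1/24 ≈ 0.041667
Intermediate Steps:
sqrt((5 - 5)**2*sqrt(41 - 24) + 1/((23 - 5)*32)) = sqrt(0**2*sqrt(17) + 1/(18*32)) = sqrt(0*sqrt(17) + 1/576) = sqrt(0 + 1/576) = sqrt(1/576) = 1/24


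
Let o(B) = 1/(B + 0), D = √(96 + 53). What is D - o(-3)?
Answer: ⅓ + √149 ≈ 12.540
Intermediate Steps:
D = √149 ≈ 12.207
o(B) = 1/B
D - o(-3) = √149 - 1/(-3) = √149 - 1*(-⅓) = √149 + ⅓ = ⅓ + √149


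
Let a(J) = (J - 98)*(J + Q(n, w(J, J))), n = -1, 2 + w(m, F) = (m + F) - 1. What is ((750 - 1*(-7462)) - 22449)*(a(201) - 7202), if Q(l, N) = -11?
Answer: -176083216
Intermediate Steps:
w(m, F) = -3 + F + m (w(m, F) = -2 + ((m + F) - 1) = -2 + ((F + m) - 1) = -2 + (-1 + F + m) = -3 + F + m)
a(J) = (-98 + J)*(-11 + J) (a(J) = (J - 98)*(J - 11) = (-98 + J)*(-11 + J))
((750 - 1*(-7462)) - 22449)*(a(201) - 7202) = ((750 - 1*(-7462)) - 22449)*((1078 + 201² - 109*201) - 7202) = ((750 + 7462) - 22449)*((1078 + 40401 - 21909) - 7202) = (8212 - 22449)*(19570 - 7202) = -14237*12368 = -176083216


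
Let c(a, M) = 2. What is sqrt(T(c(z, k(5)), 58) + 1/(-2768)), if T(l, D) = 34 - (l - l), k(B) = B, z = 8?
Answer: sqrt(16281203)/692 ≈ 5.8309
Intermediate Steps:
T(l, D) = 34 (T(l, D) = 34 - 1*0 = 34 + 0 = 34)
sqrt(T(c(z, k(5)), 58) + 1/(-2768)) = sqrt(34 + 1/(-2768)) = sqrt(34 - 1/2768) = sqrt(94111/2768) = sqrt(16281203)/692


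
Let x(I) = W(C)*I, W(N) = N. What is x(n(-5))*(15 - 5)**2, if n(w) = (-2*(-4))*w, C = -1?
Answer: 4000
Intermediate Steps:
n(w) = 8*w
x(I) = -I
x(n(-5))*(15 - 5)**2 = (-8*(-5))*(15 - 5)**2 = -1*(-40)*10**2 = 40*100 = 4000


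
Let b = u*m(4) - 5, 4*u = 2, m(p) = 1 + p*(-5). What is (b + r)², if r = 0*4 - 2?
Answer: 1089/4 ≈ 272.25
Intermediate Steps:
m(p) = 1 - 5*p
u = ½ (u = (¼)*2 = ½ ≈ 0.50000)
b = -29/2 (b = (1 - 5*4)/2 - 5 = (1 - 20)/2 - 5 = (½)*(-19) - 5 = -19/2 - 5 = -29/2 ≈ -14.500)
r = -2 (r = 0 - 2 = -2)
(b + r)² = (-29/2 - 2)² = (-33/2)² = 1089/4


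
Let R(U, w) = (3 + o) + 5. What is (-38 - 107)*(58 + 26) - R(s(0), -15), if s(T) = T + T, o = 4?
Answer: -12192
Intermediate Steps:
s(T) = 2*T
R(U, w) = 12 (R(U, w) = (3 + 4) + 5 = 7 + 5 = 12)
(-38 - 107)*(58 + 26) - R(s(0), -15) = (-38 - 107)*(58 + 26) - 1*12 = -145*84 - 12 = -12180 - 12 = -12192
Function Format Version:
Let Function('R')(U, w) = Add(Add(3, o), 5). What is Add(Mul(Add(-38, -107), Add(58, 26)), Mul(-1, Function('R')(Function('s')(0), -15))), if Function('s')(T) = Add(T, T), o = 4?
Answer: -12192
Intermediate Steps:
Function('s')(T) = Mul(2, T)
Function('R')(U, w) = 12 (Function('R')(U, w) = Add(Add(3, 4), 5) = Add(7, 5) = 12)
Add(Mul(Add(-38, -107), Add(58, 26)), Mul(-1, Function('R')(Function('s')(0), -15))) = Add(Mul(Add(-38, -107), Add(58, 26)), Mul(-1, 12)) = Add(Mul(-145, 84), -12) = Add(-12180, -12) = -12192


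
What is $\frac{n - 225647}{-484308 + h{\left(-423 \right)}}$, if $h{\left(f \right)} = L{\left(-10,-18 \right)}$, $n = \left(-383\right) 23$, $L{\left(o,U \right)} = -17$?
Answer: $\frac{234456}{484325} \approx 0.48409$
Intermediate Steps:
$n = -8809$
$h{\left(f \right)} = -17$
$\frac{n - 225647}{-484308 + h{\left(-423 \right)}} = \frac{-8809 - 225647}{-484308 - 17} = - \frac{234456}{-484325} = \left(-234456\right) \left(- \frac{1}{484325}\right) = \frac{234456}{484325}$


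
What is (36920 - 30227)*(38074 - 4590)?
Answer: 224108412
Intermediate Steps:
(36920 - 30227)*(38074 - 4590) = 6693*33484 = 224108412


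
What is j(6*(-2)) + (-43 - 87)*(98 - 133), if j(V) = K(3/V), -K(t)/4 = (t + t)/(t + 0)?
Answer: 4542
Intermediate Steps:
K(t) = -8 (K(t) = -4*(t + t)/(t + 0) = -4*2*t/t = -4*2 = -8)
j(V) = -8
j(6*(-2)) + (-43 - 87)*(98 - 133) = -8 + (-43 - 87)*(98 - 133) = -8 - 130*(-35) = -8 + 4550 = 4542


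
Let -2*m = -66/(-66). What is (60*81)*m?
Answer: -2430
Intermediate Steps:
m = -½ (m = -(-33)/(-66) = -(-33)*(-1)/66 = -½*1 = -½ ≈ -0.50000)
(60*81)*m = (60*81)*(-½) = 4860*(-½) = -2430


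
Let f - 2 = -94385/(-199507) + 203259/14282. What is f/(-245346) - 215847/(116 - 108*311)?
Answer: 37723118581240167289/5849891622955313472 ≈ 6.4485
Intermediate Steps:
f = 47598317831/2849358974 (f = 2 + (-94385/(-199507) + 203259/14282) = 2 + (-94385*(-1/199507) + 203259*(1/14282)) = 2 + (94385/199507 + 203259/14282) = 2 + 41899599883/2849358974 = 47598317831/2849358974 ≈ 16.705)
f/(-245346) - 215847/(116 - 108*311) = (47598317831/2849358974)/(-245346) - 215847/(116 - 108*311) = (47598317831/2849358974)*(-1/245346) - 215847/(116 - 33588) = -47598317831/699078826835004 - 215847/(-33472) = -47598317831/699078826835004 - 215847*(-1/33472) = -47598317831/699078826835004 + 215847/33472 = 37723118581240167289/5849891622955313472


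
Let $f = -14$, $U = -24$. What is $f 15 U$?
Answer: $5040$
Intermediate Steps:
$f 15 U = \left(-14\right) 15 \left(-24\right) = \left(-210\right) \left(-24\right) = 5040$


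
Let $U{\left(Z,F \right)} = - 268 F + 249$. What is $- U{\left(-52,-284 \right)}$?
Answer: $-76361$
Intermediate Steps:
$U{\left(Z,F \right)} = 249 - 268 F$
$- U{\left(-52,-284 \right)} = - (249 - -76112) = - (249 + 76112) = \left(-1\right) 76361 = -76361$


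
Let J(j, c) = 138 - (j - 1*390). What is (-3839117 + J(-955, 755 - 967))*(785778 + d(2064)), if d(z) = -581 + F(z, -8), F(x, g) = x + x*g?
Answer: -2957852567866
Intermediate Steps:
F(x, g) = x + g*x
J(j, c) = 528 - j (J(j, c) = 138 - (j - 390) = 138 - (-390 + j) = 138 + (390 - j) = 528 - j)
d(z) = -581 - 7*z (d(z) = -581 + z*(1 - 8) = -581 + z*(-7) = -581 - 7*z)
(-3839117 + J(-955, 755 - 967))*(785778 + d(2064)) = (-3839117 + (528 - 1*(-955)))*(785778 + (-581 - 7*2064)) = (-3839117 + (528 + 955))*(785778 + (-581 - 14448)) = (-3839117 + 1483)*(785778 - 15029) = -3837634*770749 = -2957852567866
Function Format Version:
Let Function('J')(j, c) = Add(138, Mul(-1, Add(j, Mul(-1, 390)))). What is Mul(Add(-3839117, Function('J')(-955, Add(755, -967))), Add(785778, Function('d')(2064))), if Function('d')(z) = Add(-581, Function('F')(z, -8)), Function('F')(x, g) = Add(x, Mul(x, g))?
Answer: -2957852567866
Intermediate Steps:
Function('F')(x, g) = Add(x, Mul(g, x))
Function('J')(j, c) = Add(528, Mul(-1, j)) (Function('J')(j, c) = Add(138, Mul(-1, Add(j, -390))) = Add(138, Mul(-1, Add(-390, j))) = Add(138, Add(390, Mul(-1, j))) = Add(528, Mul(-1, j)))
Function('d')(z) = Add(-581, Mul(-7, z)) (Function('d')(z) = Add(-581, Mul(z, Add(1, -8))) = Add(-581, Mul(z, -7)) = Add(-581, Mul(-7, z)))
Mul(Add(-3839117, Function('J')(-955, Add(755, -967))), Add(785778, Function('d')(2064))) = Mul(Add(-3839117, Add(528, Mul(-1, -955))), Add(785778, Add(-581, Mul(-7, 2064)))) = Mul(Add(-3839117, Add(528, 955)), Add(785778, Add(-581, -14448))) = Mul(Add(-3839117, 1483), Add(785778, -15029)) = Mul(-3837634, 770749) = -2957852567866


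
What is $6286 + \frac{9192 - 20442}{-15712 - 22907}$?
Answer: $\frac{26974476}{4291} \approx 6286.3$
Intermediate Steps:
$6286 + \frac{9192 - 20442}{-15712 - 22907} = 6286 - \frac{11250}{-38619} = 6286 - - \frac{1250}{4291} = 6286 + \frac{1250}{4291} = \frac{26974476}{4291}$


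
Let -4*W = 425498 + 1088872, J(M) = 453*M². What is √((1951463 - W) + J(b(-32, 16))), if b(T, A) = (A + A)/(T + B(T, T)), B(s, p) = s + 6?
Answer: √7838770574/58 ≈ 1526.5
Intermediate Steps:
B(s, p) = 6 + s
b(T, A) = 2*A/(6 + 2*T) (b(T, A) = (A + A)/(T + (6 + T)) = (2*A)/(6 + 2*T) = 2*A/(6 + 2*T))
W = -757185/2 (W = -(425498 + 1088872)/4 = -¼*1514370 = -757185/2 ≈ -3.7859e+5)
√((1951463 - W) + J(b(-32, 16))) = √((1951463 - 1*(-757185/2)) + 453*(16/(3 - 32))²) = √((1951463 + 757185/2) + 453*(16/(-29))²) = √(4660111/2 + 453*(16*(-1/29))²) = √(4660111/2 + 453*(-16/29)²) = √(4660111/2 + 453*(256/841)) = √(4660111/2 + 115968/841) = √(3919385287/1682) = √7838770574/58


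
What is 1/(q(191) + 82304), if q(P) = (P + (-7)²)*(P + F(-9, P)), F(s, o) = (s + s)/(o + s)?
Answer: 91/11658944 ≈ 7.8052e-6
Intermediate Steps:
F(s, o) = 2*s/(o + s) (F(s, o) = (2*s)/(o + s) = 2*s/(o + s))
q(P) = (49 + P)*(P - 18/(-9 + P)) (q(P) = (P + (-7)²)*(P + 2*(-9)/(P - 9)) = (P + 49)*(P + 2*(-9)/(-9 + P)) = (49 + P)*(P - 18/(-9 + P)))
1/(q(191) + 82304) = 1/((-882 - 18*191 + 191*(-9 + 191)*(49 + 191))/(-9 + 191) + 82304) = 1/((-882 - 3438 + 191*182*240)/182 + 82304) = 1/((-882 - 3438 + 8342880)/182 + 82304) = 1/((1/182)*8338560 + 82304) = 1/(4169280/91 + 82304) = 1/(11658944/91) = 91/11658944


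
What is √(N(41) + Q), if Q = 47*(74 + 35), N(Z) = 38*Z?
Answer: √6681 ≈ 81.737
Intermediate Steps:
Q = 5123 (Q = 47*109 = 5123)
√(N(41) + Q) = √(38*41 + 5123) = √(1558 + 5123) = √6681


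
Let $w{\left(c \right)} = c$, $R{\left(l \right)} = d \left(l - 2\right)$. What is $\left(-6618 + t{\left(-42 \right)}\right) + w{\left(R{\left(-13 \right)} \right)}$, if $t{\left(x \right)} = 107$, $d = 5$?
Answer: $-6586$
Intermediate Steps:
$R{\left(l \right)} = -10 + 5 l$ ($R{\left(l \right)} = 5 \left(l - 2\right) = 5 \left(-2 + l\right) = -10 + 5 l$)
$\left(-6618 + t{\left(-42 \right)}\right) + w{\left(R{\left(-13 \right)} \right)} = \left(-6618 + 107\right) + \left(-10 + 5 \left(-13\right)\right) = -6511 - 75 = -6586$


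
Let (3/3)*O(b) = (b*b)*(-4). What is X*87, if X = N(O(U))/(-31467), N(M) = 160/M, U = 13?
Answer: 1160/1772641 ≈ 0.00065439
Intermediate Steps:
O(b) = -4*b² (O(b) = (b*b)*(-4) = b²*(-4) = -4*b²)
X = 40/5317923 (X = (160/((-4*13²)))/(-31467) = (160/((-4*169)))*(-1/31467) = (160/(-676))*(-1/31467) = (160*(-1/676))*(-1/31467) = -40/169*(-1/31467) = 40/5317923 ≈ 7.5217e-6)
X*87 = (40/5317923)*87 = 1160/1772641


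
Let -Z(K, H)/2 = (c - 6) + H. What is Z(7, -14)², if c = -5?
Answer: 2500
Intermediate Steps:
Z(K, H) = 22 - 2*H (Z(K, H) = -2*((-5 - 6) + H) = -2*(-11 + H) = 22 - 2*H)
Z(7, -14)² = (22 - 2*(-14))² = (22 + 28)² = 50² = 2500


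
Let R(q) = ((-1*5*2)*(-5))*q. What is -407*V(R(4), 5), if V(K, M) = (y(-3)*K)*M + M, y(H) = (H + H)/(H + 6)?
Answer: 811965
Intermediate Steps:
y(H) = 2*H/(6 + H) (y(H) = (2*H)/(6 + H) = 2*H/(6 + H))
R(q) = 50*q (R(q) = (-5*2*(-5))*q = (-10*(-5))*q = 50*q)
V(K, M) = M - 2*K*M (V(K, M) = ((2*(-3)/(6 - 3))*K)*M + M = ((2*(-3)/3)*K)*M + M = ((2*(-3)*(⅓))*K)*M + M = (-2*K)*M + M = -2*K*M + M = M - 2*K*M)
-407*V(R(4), 5) = -2035*(1 - 100*4) = -2035*(1 - 2*200) = -2035*(1 - 400) = -2035*(-399) = -407*(-1995) = 811965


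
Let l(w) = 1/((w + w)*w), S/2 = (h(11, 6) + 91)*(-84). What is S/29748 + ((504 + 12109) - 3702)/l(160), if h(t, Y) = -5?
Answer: 1131026891596/2479 ≈ 4.5624e+8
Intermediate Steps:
S = -14448 (S = 2*((-5 + 91)*(-84)) = 2*(86*(-84)) = 2*(-7224) = -14448)
l(w) = 1/(2*w²) (l(w) = 1/(((2*w))*w) = (1/(2*w))/w = 1/(2*w²))
S/29748 + ((504 + 12109) - 3702)/l(160) = -14448/29748 + ((504 + 12109) - 3702)/(((½)/160²)) = -14448*1/29748 + (12613 - 3702)/(((½)*(1/25600))) = -1204/2479 + 8911/(1/51200) = -1204/2479 + 8911*51200 = -1204/2479 + 456243200 = 1131026891596/2479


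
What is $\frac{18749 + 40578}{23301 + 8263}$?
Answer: $\frac{59327}{31564} \approx 1.8796$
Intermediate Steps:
$\frac{18749 + 40578}{23301 + 8263} = \frac{59327}{31564}$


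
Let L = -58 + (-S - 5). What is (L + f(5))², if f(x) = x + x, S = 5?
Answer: 3364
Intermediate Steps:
f(x) = 2*x
L = -68 (L = -58 + (-1*5 - 5) = -58 + (-5 - 5) = -58 - 10 = -68)
(L + f(5))² = (-68 + 2*5)² = (-68 + 10)² = (-58)² = 3364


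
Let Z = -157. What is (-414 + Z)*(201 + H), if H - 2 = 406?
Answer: -347739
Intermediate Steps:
H = 408 (H = 2 + 406 = 408)
(-414 + Z)*(201 + H) = (-414 - 157)*(201 + 408) = -571*609 = -347739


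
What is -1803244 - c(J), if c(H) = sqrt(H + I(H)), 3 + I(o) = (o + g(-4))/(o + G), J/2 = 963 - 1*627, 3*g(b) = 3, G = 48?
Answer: -1803244 - sqrt(2411765)/60 ≈ -1.8033e+6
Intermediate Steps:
g(b) = 1 (g(b) = (1/3)*3 = 1)
J = 672 (J = 2*(963 - 1*627) = 2*(963 - 627) = 2*336 = 672)
I(o) = -3 + (1 + o)/(48 + o) (I(o) = -3 + (o + 1)/(o + 48) = -3 + (1 + o)/(48 + o))
c(H) = sqrt(H + (-143 - 2*H)/(48 + H))
-1803244 - c(J) = -1803244 - sqrt((-143 + 672**2 + 46*672)/(48 + 672)) = -1803244 - sqrt((-143 + 451584 + 30912)/720) = -1803244 - sqrt((1/720)*482353) = -1803244 - sqrt(482353/720) = -1803244 - sqrt(2411765)/60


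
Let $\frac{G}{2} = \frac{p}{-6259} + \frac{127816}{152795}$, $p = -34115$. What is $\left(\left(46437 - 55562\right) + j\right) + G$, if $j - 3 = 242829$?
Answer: $\frac{223516290209373}{956343905} \approx 2.3372 \cdot 10^{5}$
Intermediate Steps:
$j = 242832$ ($j = 3 + 242829 = 242832$)
$G = \frac{12025203538}{956343905}$ ($G = 2 \left(- \frac{34115}{-6259} + \frac{127816}{152795}\right) = 2 \left(\left(-34115\right) \left(- \frac{1}{6259}\right) + 127816 \cdot \frac{1}{152795}\right) = 2 \left(\frac{34115}{6259} + \frac{127816}{152795}\right) = 2 \cdot \frac{6012601769}{956343905} = \frac{12025203538}{956343905} \approx 12.574$)
$\left(\left(46437 - 55562\right) + j\right) + G = \left(\left(46437 - 55562\right) + 242832\right) + \frac{12025203538}{956343905} = \left(-9125 + 242832\right) + \frac{12025203538}{956343905} = 233707 + \frac{12025203538}{956343905} = \frac{223516290209373}{956343905}$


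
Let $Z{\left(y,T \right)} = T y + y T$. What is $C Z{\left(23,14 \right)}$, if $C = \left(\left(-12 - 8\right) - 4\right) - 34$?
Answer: $-37352$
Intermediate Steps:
$Z{\left(y,T \right)} = 2 T y$ ($Z{\left(y,T \right)} = T y + T y = 2 T y$)
$C = -58$ ($C = \left(-20 - 4\right) - 34 = -24 - 34 = -58$)
$C Z{\left(23,14 \right)} = - 58 \cdot 2 \cdot 14 \cdot 23 = \left(-58\right) 644 = -37352$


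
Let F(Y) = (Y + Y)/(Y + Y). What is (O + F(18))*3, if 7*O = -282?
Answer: -825/7 ≈ -117.86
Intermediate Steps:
O = -282/7 (O = (1/7)*(-282) = -282/7 ≈ -40.286)
F(Y) = 1 (F(Y) = (2*Y)/((2*Y)) = (2*Y)*(1/(2*Y)) = 1)
(O + F(18))*3 = (-282/7 + 1)*3 = -275/7*3 = -825/7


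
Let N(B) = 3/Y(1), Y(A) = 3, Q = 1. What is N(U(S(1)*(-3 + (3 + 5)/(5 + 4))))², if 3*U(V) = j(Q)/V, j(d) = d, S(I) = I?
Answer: 1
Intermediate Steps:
U(V) = 1/(3*V) (U(V) = (1/V)/3 = 1/(3*V))
N(B) = 1 (N(B) = 3/3 = 3*(⅓) = 1)
N(U(S(1)*(-3 + (3 + 5)/(5 + 4))))² = 1² = 1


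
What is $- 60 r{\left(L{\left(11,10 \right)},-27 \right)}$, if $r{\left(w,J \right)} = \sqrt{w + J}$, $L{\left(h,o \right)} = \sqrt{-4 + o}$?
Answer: $- 60 i \sqrt{27 - \sqrt{6}} \approx - 297.29 i$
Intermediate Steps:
$r{\left(w,J \right)} = \sqrt{J + w}$
$- 60 r{\left(L{\left(11,10 \right)},-27 \right)} = - 60 \sqrt{-27 + \sqrt{-4 + 10}} = - 60 \sqrt{-27 + \sqrt{6}}$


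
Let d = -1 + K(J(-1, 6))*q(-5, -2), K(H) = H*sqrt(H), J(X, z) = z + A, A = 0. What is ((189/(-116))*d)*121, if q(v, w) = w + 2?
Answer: 22869/116 ≈ 197.15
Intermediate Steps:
J(X, z) = z (J(X, z) = z + 0 = z)
K(H) = H**(3/2)
q(v, w) = 2 + w
d = -1 (d = -1 + 6**(3/2)*(2 - 2) = -1 + (6*sqrt(6))*0 = -1 + 0 = -1)
((189/(-116))*d)*121 = ((189/(-116))*(-1))*121 = ((189*(-1/116))*(-1))*121 = -189/116*(-1)*121 = (189/116)*121 = 22869/116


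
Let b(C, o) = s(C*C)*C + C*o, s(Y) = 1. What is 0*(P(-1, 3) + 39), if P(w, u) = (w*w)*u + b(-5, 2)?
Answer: 0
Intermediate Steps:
b(C, o) = C + C*o (b(C, o) = 1*C + C*o = C + C*o)
P(w, u) = -15 + u*w**2 (P(w, u) = (w*w)*u - 5*(1 + 2) = w**2*u - 5*3 = u*w**2 - 15 = -15 + u*w**2)
0*(P(-1, 3) + 39) = 0*((-15 + 3*(-1)**2) + 39) = 0*((-15 + 3*1) + 39) = 0*((-15 + 3) + 39) = 0*(-12 + 39) = 0*27 = 0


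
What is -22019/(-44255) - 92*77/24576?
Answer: 56909131/271902720 ≈ 0.20930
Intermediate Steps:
-22019/(-44255) - 92*77/24576 = -22019*(-1/44255) - 7084*1/24576 = 22019/44255 - 1771/6144 = 56909131/271902720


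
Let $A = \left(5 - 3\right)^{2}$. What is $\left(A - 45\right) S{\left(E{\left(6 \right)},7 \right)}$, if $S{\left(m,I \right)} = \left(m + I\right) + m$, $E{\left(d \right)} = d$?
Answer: $-779$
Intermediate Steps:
$S{\left(m,I \right)} = I + 2 m$ ($S{\left(m,I \right)} = \left(I + m\right) + m = I + 2 m$)
$A = 4$ ($A = 2^{2} = 4$)
$\left(A - 45\right) S{\left(E{\left(6 \right)},7 \right)} = \left(4 - 45\right) \left(7 + 2 \cdot 6\right) = - 41 \left(7 + 12\right) = \left(-41\right) 19 = -779$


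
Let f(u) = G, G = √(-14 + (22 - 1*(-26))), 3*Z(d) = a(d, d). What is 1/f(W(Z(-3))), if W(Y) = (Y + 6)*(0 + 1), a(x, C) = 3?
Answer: √34/34 ≈ 0.17150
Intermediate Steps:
Z(d) = 1 (Z(d) = (⅓)*3 = 1)
W(Y) = 6 + Y (W(Y) = (6 + Y)*1 = 6 + Y)
G = √34 (G = √(-14 + (22 + 26)) = √(-14 + 48) = √34 ≈ 5.8309)
f(u) = √34
1/f(W(Z(-3))) = 1/(√34) = √34/34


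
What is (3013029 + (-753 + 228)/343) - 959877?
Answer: 100604373/49 ≈ 2.0532e+6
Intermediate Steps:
(3013029 + (-753 + 228)/343) - 959877 = (3013029 - 525*1/343) - 959877 = (3013029 - 75/49) - 959877 = 147638346/49 - 959877 = 100604373/49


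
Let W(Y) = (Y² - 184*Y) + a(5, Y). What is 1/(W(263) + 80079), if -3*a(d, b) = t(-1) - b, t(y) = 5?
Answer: 1/100942 ≈ 9.9067e-6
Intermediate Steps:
a(d, b) = -5/3 + b/3 (a(d, b) = -(5 - b)/3 = -5/3 + b/3)
W(Y) = -5/3 + Y² - 551*Y/3 (W(Y) = (Y² - 184*Y) + (-5/3 + Y/3) = -5/3 + Y² - 551*Y/3)
1/(W(263) + 80079) = 1/((-5/3 + 263² - 551/3*263) + 80079) = 1/((-5/3 + 69169 - 144913/3) + 80079) = 1/(20863 + 80079) = 1/100942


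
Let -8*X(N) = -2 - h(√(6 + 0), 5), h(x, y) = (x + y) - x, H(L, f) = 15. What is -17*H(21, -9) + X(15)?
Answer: -2033/8 ≈ -254.13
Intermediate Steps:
h(x, y) = y
X(N) = 7/8 (X(N) = -(-2 - 1*5)/8 = -(-2 - 5)/8 = -⅛*(-7) = 7/8)
-17*H(21, -9) + X(15) = -17*15 + 7/8 = -255 + 7/8 = -2033/8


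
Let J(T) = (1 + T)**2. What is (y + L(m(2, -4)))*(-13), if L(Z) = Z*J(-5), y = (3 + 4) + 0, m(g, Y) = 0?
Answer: -91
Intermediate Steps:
y = 7 (y = 7 + 0 = 7)
L(Z) = 16*Z (L(Z) = Z*(1 - 5)**2 = Z*(-4)**2 = Z*16 = 16*Z)
(y + L(m(2, -4)))*(-13) = (7 + 16*0)*(-13) = (7 + 0)*(-13) = 7*(-13) = -91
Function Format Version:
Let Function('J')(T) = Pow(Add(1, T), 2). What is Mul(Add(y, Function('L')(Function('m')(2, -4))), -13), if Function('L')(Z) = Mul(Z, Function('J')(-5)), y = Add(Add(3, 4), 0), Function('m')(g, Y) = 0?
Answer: -91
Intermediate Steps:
y = 7 (y = Add(7, 0) = 7)
Function('L')(Z) = Mul(16, Z) (Function('L')(Z) = Mul(Z, Pow(Add(1, -5), 2)) = Mul(Z, Pow(-4, 2)) = Mul(Z, 16) = Mul(16, Z))
Mul(Add(y, Function('L')(Function('m')(2, -4))), -13) = Mul(Add(7, Mul(16, 0)), -13) = Mul(Add(7, 0), -13) = Mul(7, -13) = -91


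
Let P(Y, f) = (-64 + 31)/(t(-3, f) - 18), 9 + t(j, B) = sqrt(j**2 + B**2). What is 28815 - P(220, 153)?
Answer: 72642714/2521 + 11*sqrt(2602)/2521 ≈ 28815.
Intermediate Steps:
t(j, B) = -9 + sqrt(B**2 + j**2) (t(j, B) = -9 + sqrt(j**2 + B**2) = -9 + sqrt(B**2 + j**2))
P(Y, f) = -33/(-27 + sqrt(9 + f**2)) (P(Y, f) = (-64 + 31)/((-9 + sqrt(f**2 + (-3)**2)) - 18) = -33/((-9 + sqrt(f**2 + 9)) - 18) = -33/((-9 + sqrt(9 + f**2)) - 18) = -33/(-27 + sqrt(9 + f**2)))
28815 - P(220, 153) = 28815 - (-33)/(-27 + sqrt(9 + 153**2)) = 28815 - (-33)/(-27 + sqrt(9 + 23409)) = 28815 - (-33)/(-27 + sqrt(23418)) = 28815 - (-33)/(-27 + 3*sqrt(2602)) = 28815 + 33/(-27 + 3*sqrt(2602))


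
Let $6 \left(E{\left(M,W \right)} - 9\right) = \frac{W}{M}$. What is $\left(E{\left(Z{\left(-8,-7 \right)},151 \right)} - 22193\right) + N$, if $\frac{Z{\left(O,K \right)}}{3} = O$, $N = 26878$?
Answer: $\frac{675785}{144} \approx 4693.0$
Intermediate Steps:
$Z{\left(O,K \right)} = 3 O$
$E{\left(M,W \right)} = 9 + \frac{W}{6 M}$ ($E{\left(M,W \right)} = 9 + \frac{W \frac{1}{M}}{6} = 9 + \frac{W}{6 M}$)
$\left(E{\left(Z{\left(-8,-7 \right)},151 \right)} - 22193\right) + N = \left(\left(9 + \frac{1}{6} \cdot 151 \frac{1}{3 \left(-8\right)}\right) - 22193\right) + 26878 = \left(\left(9 + \frac{1}{6} \cdot 151 \frac{1}{-24}\right) - 22193\right) + 26878 = \left(\left(9 + \frac{1}{6} \cdot 151 \left(- \frac{1}{24}\right)\right) - 22193\right) + 26878 = \left(\left(9 - \frac{151}{144}\right) - 22193\right) + 26878 = \left(\frac{1145}{144} - 22193\right) + 26878 = - \frac{3194647}{144} + 26878 = \frac{675785}{144}$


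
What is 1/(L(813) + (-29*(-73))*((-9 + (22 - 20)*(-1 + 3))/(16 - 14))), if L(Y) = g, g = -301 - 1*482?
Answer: -2/12151 ≈ -0.00016460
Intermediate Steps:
g = -783 (g = -301 - 482 = -783)
L(Y) = -783
1/(L(813) + (-29*(-73))*((-9 + (22 - 20)*(-1 + 3))/(16 - 14))) = 1/(-783 + (-29*(-73))*((-9 + (22 - 20)*(-1 + 3))/(16 - 14))) = 1/(-783 + 2117*((-9 + 2*2)/2)) = 1/(-783 + 2117*((-9 + 4)*(½))) = 1/(-783 + 2117*(-5*½)) = 1/(-783 + 2117*(-5/2)) = 1/(-783 - 10585/2) = 1/(-12151/2) = -2/12151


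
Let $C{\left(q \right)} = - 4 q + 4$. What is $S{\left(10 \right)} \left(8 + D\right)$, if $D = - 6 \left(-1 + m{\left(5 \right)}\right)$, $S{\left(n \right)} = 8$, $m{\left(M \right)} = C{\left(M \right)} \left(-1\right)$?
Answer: $-656$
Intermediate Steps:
$C{\left(q \right)} = 4 - 4 q$
$m{\left(M \right)} = -4 + 4 M$ ($m{\left(M \right)} = \left(4 - 4 M\right) \left(-1\right) = -4 + 4 M$)
$D = -90$ ($D = - 6 \left(-1 + \left(-4 + 4 \cdot 5\right)\right) = - 6 \left(-1 + \left(-4 + 20\right)\right) = - 6 \left(-1 + 16\right) = \left(-6\right) 15 = -90$)
$S{\left(10 \right)} \left(8 + D\right) = 8 \left(8 - 90\right) = 8 \left(-82\right) = -656$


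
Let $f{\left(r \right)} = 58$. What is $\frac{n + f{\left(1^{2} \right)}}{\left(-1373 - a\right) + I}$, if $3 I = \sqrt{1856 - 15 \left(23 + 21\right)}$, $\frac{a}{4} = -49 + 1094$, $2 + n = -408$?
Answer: $\frac{17591904}{277521085} + \frac{2112 \sqrt{299}}{277521085} \approx 0.063521$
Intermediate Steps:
$n = -410$ ($n = -2 - 408 = -410$)
$a = 4180$ ($a = 4 \left(-49 + 1094\right) = 4 \cdot 1045 = 4180$)
$I = \frac{2 \sqrt{299}}{3}$ ($I = \frac{\sqrt{1856 - 15 \left(23 + 21\right)}}{3} = \frac{\sqrt{1856 - 660}}{3} = \frac{\sqrt{1196}}{3} = \frac{2 \sqrt{299}}{3} \approx 11.528$)
$\frac{n + f{\left(1^{2} \right)}}{\left(-1373 - a\right) + I} = \frac{-410 + 58}{\left(-1373 - 4180\right) + \frac{2 \sqrt{299}}{3}} = - \frac{352}{\left(-1373 - 4180\right) + \frac{2 \sqrt{299}}{3}} = - \frac{352}{-5553 + \frac{2 \sqrt{299}}{3}}$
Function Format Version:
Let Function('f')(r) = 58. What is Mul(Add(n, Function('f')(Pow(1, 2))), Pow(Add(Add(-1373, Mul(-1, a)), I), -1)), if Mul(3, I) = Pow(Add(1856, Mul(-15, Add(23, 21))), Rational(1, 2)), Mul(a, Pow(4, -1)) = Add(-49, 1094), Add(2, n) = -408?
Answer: Add(Rational(17591904, 277521085), Mul(Rational(2112, 277521085), Pow(299, Rational(1, 2)))) ≈ 0.063521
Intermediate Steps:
n = -410 (n = Add(-2, -408) = -410)
a = 4180 (a = Mul(4, Add(-49, 1094)) = Mul(4, 1045) = 4180)
I = Mul(Rational(2, 3), Pow(299, Rational(1, 2))) (I = Mul(Rational(1, 3), Pow(Add(1856, Mul(-15, Add(23, 21))), Rational(1, 2))) = Mul(Rational(1, 3), Pow(Add(1856, Mul(-15, 44)), Rational(1, 2))) = Mul(Rational(1, 3), Pow(Add(1856, -660), Rational(1, 2))) = Mul(Rational(1, 3), Pow(1196, Rational(1, 2))) = Mul(Rational(1, 3), Mul(2, Pow(299, Rational(1, 2)))) = Mul(Rational(2, 3), Pow(299, Rational(1, 2))) ≈ 11.528)
Mul(Add(n, Function('f')(Pow(1, 2))), Pow(Add(Add(-1373, Mul(-1, a)), I), -1)) = Mul(Add(-410, 58), Pow(Add(Add(-1373, Mul(-1, 4180)), Mul(Rational(2, 3), Pow(299, Rational(1, 2)))), -1)) = Mul(-352, Pow(Add(Add(-1373, -4180), Mul(Rational(2, 3), Pow(299, Rational(1, 2)))), -1)) = Mul(-352, Pow(Add(-5553, Mul(Rational(2, 3), Pow(299, Rational(1, 2)))), -1))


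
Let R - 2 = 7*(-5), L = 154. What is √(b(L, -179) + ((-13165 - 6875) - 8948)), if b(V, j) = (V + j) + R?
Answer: I*√29046 ≈ 170.43*I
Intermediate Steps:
R = -33 (R = 2 + 7*(-5) = 2 - 35 = -33)
b(V, j) = -33 + V + j (b(V, j) = (V + j) - 33 = -33 + V + j)
√(b(L, -179) + ((-13165 - 6875) - 8948)) = √((-33 + 154 - 179) + ((-13165 - 6875) - 8948)) = √(-58 + (-20040 - 8948)) = √(-58 - 28988) = √(-29046) = I*√29046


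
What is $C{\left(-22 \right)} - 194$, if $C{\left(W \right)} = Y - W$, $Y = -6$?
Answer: $-178$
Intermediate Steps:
$C{\left(W \right)} = -6 - W$
$C{\left(-22 \right)} - 194 = \left(-6 - -22\right) - 194 = \left(-6 + 22\right) - 194 = 16 - 194 = -178$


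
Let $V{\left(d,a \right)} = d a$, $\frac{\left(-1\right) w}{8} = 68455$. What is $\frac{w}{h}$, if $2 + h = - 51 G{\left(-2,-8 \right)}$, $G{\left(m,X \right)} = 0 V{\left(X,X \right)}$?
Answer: $273820$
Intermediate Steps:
$w = -547640$ ($w = \left(-8\right) 68455 = -547640$)
$V{\left(d,a \right)} = a d$
$G{\left(m,X \right)} = 0$ ($G{\left(m,X \right)} = 0 X X = 0 X^{2} = 0$)
$h = -2$ ($h = -2 - 0 = -2 + 0 = -2$)
$\frac{w}{h} = - \frac{547640}{-2} = \left(-547640\right) \left(- \frac{1}{2}\right) = 273820$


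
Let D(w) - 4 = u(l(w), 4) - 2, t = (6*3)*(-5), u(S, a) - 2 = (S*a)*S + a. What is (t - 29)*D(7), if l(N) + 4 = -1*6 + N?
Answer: -5236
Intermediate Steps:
l(N) = -10 + N (l(N) = -4 + (-1*6 + N) = -4 + (-6 + N) = -10 + N)
u(S, a) = 2 + a + a*S² (u(S, a) = 2 + ((S*a)*S + a) = 2 + (a*S² + a) = 2 + (a + a*S²) = 2 + a + a*S²)
t = -90 (t = 18*(-5) = -90)
D(w) = 8 + 4*(-10 + w)² (D(w) = 4 + ((2 + 4 + 4*(-10 + w)²) - 2) = 4 + ((6 + 4*(-10 + w)²) - 2) = 4 + (4 + 4*(-10 + w)²) = 8 + 4*(-10 + w)²)
(t - 29)*D(7) = (-90 - 29)*(8 + 4*(-10 + 7)²) = -119*(8 + 4*(-3)²) = -119*(8 + 4*9) = -119*(8 + 36) = -119*44 = -5236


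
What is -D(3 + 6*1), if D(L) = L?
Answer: -9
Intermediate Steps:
-D(3 + 6*1) = -(3 + 6*1) = -(3 + 6) = -1*9 = -9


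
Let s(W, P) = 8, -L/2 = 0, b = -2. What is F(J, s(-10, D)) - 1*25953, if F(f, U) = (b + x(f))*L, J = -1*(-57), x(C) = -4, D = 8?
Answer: -25953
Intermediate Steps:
L = 0 (L = -2*0 = 0)
J = 57
F(f, U) = 0 (F(f, U) = (-2 - 4)*0 = -6*0 = 0)
F(J, s(-10, D)) - 1*25953 = 0 - 1*25953 = 0 - 25953 = -25953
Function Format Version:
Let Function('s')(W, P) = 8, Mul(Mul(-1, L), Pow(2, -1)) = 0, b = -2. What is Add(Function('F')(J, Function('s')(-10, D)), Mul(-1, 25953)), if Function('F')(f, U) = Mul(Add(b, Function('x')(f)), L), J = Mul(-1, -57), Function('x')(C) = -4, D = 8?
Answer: -25953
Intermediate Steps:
L = 0 (L = Mul(-2, 0) = 0)
J = 57
Function('F')(f, U) = 0 (Function('F')(f, U) = Mul(Add(-2, -4), 0) = Mul(-6, 0) = 0)
Add(Function('F')(J, Function('s')(-10, D)), Mul(-1, 25953)) = Add(0, Mul(-1, 25953)) = Add(0, -25953) = -25953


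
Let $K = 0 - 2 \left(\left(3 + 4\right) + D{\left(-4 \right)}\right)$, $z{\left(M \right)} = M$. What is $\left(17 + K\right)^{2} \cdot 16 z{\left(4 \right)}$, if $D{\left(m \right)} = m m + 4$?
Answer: $87616$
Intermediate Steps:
$D{\left(m \right)} = 4 + m^{2}$ ($D{\left(m \right)} = m^{2} + 4 = 4 + m^{2}$)
$K = -54$ ($K = 0 - 2 \left(\left(3 + 4\right) + \left(4 + \left(-4\right)^{2}\right)\right) = 0 - 2 \left(7 + \left(4 + 16\right)\right) = 0 - 2 \left(7 + 20\right) = 0 - 54 = -54$)
$\left(17 + K\right)^{2} \cdot 16 z{\left(4 \right)} = \left(17 - 54\right)^{2} \cdot 16 \cdot 4 = \left(-37\right)^{2} \cdot 64 = 1369 \cdot 64 = 87616$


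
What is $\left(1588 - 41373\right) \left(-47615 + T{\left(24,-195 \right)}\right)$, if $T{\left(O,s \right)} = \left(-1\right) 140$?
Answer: $1899932675$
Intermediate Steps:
$T{\left(O,s \right)} = -140$
$\left(1588 - 41373\right) \left(-47615 + T{\left(24,-195 \right)}\right) = \left(1588 - 41373\right) \left(-47615 - 140\right) = \left(-39785\right) \left(-47755\right) = 1899932675$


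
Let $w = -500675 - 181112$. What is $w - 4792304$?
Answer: $-5474091$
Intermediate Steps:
$w = -681787$ ($w = -500675 - 181112 = -681787$)
$w - 4792304 = -681787 - 4792304 = -5474091$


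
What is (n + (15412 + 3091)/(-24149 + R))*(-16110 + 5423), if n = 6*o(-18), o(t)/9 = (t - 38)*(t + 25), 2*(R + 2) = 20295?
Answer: 6336206688034/28007 ≈ 2.2624e+8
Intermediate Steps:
R = 20291/2 (R = -2 + (½)*20295 = -2 + 20295/2 = 20291/2 ≈ 10146.)
o(t) = 9*(-38 + t)*(25 + t) (o(t) = 9*((t - 38)*(t + 25)) = 9*((-38 + t)*(25 + t)) = 9*(-38 + t)*(25 + t))
n = -21168 (n = 6*(-8550 - 117*(-18) + 9*(-18)²) = 6*(-8550 + 2106 + 9*324) = 6*(-8550 + 2106 + 2916) = 6*(-3528) = -21168)
(n + (15412 + 3091)/(-24149 + R))*(-16110 + 5423) = (-21168 + (15412 + 3091)/(-24149 + 20291/2))*(-16110 + 5423) = (-21168 + 18503/(-28007/2))*(-10687) = (-21168 + 18503*(-2/28007))*(-10687) = (-21168 - 37006/28007)*(-10687) = -592889182/28007*(-10687) = 6336206688034/28007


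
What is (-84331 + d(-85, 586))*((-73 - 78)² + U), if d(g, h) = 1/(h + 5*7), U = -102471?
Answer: 4172282048500/621 ≈ 6.7187e+9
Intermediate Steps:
d(g, h) = 1/(35 + h) (d(g, h) = 1/(h + 35) = 1/(35 + h))
(-84331 + d(-85, 586))*((-73 - 78)² + U) = (-84331 + 1/(35 + 586))*((-73 - 78)² - 102471) = (-84331 + 1/621)*((-151)² - 102471) = (-84331 + 1/621)*(22801 - 102471) = -52369550/621*(-79670) = 4172282048500/621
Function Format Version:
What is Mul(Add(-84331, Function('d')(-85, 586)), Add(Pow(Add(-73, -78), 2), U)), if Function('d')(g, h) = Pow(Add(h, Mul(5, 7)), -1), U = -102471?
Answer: Rational(4172282048500, 621) ≈ 6.7187e+9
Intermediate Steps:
Function('d')(g, h) = Pow(Add(35, h), -1) (Function('d')(g, h) = Pow(Add(h, 35), -1) = Pow(Add(35, h), -1))
Mul(Add(-84331, Function('d')(-85, 586)), Add(Pow(Add(-73, -78), 2), U)) = Mul(Add(-84331, Pow(Add(35, 586), -1)), Add(Pow(Add(-73, -78), 2), -102471)) = Mul(Add(-84331, Pow(621, -1)), Add(Pow(-151, 2), -102471)) = Mul(Add(-84331, Rational(1, 621)), Add(22801, -102471)) = Mul(Rational(-52369550, 621), -79670) = Rational(4172282048500, 621)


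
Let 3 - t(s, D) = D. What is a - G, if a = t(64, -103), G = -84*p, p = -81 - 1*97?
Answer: -14846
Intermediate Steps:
p = -178 (p = -81 - 97 = -178)
t(s, D) = 3 - D
G = 14952 (G = -84*(-178) = 14952)
a = 106 (a = 3 - 1*(-103) = 3 + 103 = 106)
a - G = 106 - 1*14952 = 106 - 14952 = -14846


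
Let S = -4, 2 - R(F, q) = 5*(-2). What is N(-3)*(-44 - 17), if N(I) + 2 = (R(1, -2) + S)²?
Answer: -3782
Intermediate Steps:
R(F, q) = 12 (R(F, q) = 2 - 5*(-2) = 2 - 1*(-10) = 2 + 10 = 12)
N(I) = 62 (N(I) = -2 + (12 - 4)² = -2 + 8² = -2 + 64 = 62)
N(-3)*(-44 - 17) = 62*(-44 - 17) = 62*(-61) = -3782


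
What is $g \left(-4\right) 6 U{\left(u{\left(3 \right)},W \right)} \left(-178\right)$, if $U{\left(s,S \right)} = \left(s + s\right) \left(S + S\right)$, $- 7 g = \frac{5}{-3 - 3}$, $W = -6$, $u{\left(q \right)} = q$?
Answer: $- \frac{256320}{7} \approx -36617.0$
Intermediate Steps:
$g = \frac{5}{42}$ ($g = - \frac{5 \frac{1}{-3 - 3}}{7} = - \frac{5 \frac{1}{-6}}{7} = - \frac{5 \left(- \frac{1}{6}\right)}{7} = \left(- \frac{1}{7}\right) \left(- \frac{5}{6}\right) = \frac{5}{42} \approx 0.11905$)
$U{\left(s,S \right)} = 4 S s$ ($U{\left(s,S \right)} = 2 s 2 S = 4 S s$)
$g \left(-4\right) 6 U{\left(u{\left(3 \right)},W \right)} \left(-178\right) = \frac{5}{42} \left(-4\right) 6 \cdot 4 \left(-6\right) 3 \left(-178\right) = \left(- \frac{10}{21}\right) 6 \left(-72\right) \left(-178\right) = \left(- \frac{20}{7}\right) \left(-72\right) \left(-178\right) = \frac{1440}{7} \left(-178\right) = - \frac{256320}{7}$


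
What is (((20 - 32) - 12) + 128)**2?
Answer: 10816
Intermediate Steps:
(((20 - 32) - 12) + 128)**2 = ((-12 - 12) + 128)**2 = (-24 + 128)**2 = 104**2 = 10816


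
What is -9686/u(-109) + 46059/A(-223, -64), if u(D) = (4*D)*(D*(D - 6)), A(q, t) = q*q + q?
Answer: 10508496894/11273465065 ≈ 0.93214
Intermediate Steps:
A(q, t) = q + q² (A(q, t) = q² + q = q + q²)
u(D) = 4*D²*(-6 + D) (u(D) = (4*D)*(D*(-6 + D)) = 4*D²*(-6 + D))
-9686/u(-109) + 46059/A(-223, -64) = -9686*1/(47524*(-6 - 109)) + 46059/((-223*(1 - 223))) = -9686/(4*11881*(-115)) + 46059/((-223*(-222))) = -9686/(-5465260) + 46059/49506 = -9686*(-1/5465260) + 46059*(1/49506) = 4843/2732630 + 15353/16502 = 10508496894/11273465065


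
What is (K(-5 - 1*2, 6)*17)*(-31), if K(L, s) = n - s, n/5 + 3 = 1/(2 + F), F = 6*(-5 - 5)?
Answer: 644521/58 ≈ 11112.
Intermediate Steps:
F = -60 (F = 6*(-10) = -60)
n = -875/58 (n = -15 + 5/(2 - 60) = -15 + 5/(-58) = -15 + 5*(-1/58) = -15 - 5/58 = -875/58 ≈ -15.086)
K(L, s) = -875/58 - s
(K(-5 - 1*2, 6)*17)*(-31) = ((-875/58 - 1*6)*17)*(-31) = ((-875/58 - 6)*17)*(-31) = -1223/58*17*(-31) = -20791/58*(-31) = 644521/58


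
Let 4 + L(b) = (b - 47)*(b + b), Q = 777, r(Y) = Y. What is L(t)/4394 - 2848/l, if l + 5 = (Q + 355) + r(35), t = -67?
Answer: 1307988/1276457 ≈ 1.0247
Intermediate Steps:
L(b) = -4 + 2*b*(-47 + b) (L(b) = -4 + (b - 47)*(b + b) = -4 + (-47 + b)*(2*b) = -4 + 2*b*(-47 + b))
l = 1162 (l = -5 + ((777 + 355) + 35) = -5 + (1132 + 35) = -5 + 1167 = 1162)
L(t)/4394 - 2848/l = (-4 - 94*(-67) + 2*(-67)²)/4394 - 2848/1162 = (-4 + 6298 + 2*4489)*(1/4394) - 2848*1/1162 = (-4 + 6298 + 8978)*(1/4394) - 1424/581 = 15272*(1/4394) - 1424/581 = 7636/2197 - 1424/581 = 1307988/1276457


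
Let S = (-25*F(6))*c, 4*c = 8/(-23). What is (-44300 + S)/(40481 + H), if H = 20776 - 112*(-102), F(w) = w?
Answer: -1018600/1671663 ≈ -0.60933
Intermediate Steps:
c = -2/23 (c = (8/(-23))/4 = (8*(-1/23))/4 = (1/4)*(-8/23) = -2/23 ≈ -0.086957)
H = 32200 (H = 20776 - 1*(-11424) = 20776 + 11424 = 32200)
S = 300/23 (S = -25*6*(-2/23) = -150*(-2/23) = 300/23 ≈ 13.043)
(-44300 + S)/(40481 + H) = (-44300 + 300/23)/(40481 + 32200) = -1018600/23/72681 = -1018600/23*1/72681 = -1018600/1671663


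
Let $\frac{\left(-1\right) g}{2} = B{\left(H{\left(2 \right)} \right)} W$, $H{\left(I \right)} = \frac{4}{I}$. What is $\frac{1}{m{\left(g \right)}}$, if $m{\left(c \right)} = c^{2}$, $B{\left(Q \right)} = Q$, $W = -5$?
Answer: $\frac{1}{400} \approx 0.0025$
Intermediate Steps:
$g = 20$ ($g = - 2 \cdot \frac{4}{2} \left(-5\right) = - 2 \cdot 4 \cdot \frac{1}{2} \left(-5\right) = - 2 \cdot 2 \left(-5\right) = \left(-2\right) \left(-10\right) = 20$)
$\frac{1}{m{\left(g \right)}} = \frac{1}{20^{2}} = \frac{1}{400}$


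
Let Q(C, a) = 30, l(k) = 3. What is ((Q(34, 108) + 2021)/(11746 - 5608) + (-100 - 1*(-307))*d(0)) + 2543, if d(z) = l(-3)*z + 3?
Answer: 19422683/6138 ≈ 3164.3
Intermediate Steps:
d(z) = 3 + 3*z (d(z) = 3*z + 3 = 3 + 3*z)
((Q(34, 108) + 2021)/(11746 - 5608) + (-100 - 1*(-307))*d(0)) + 2543 = ((30 + 2021)/(11746 - 5608) + (-100 - 1*(-307))*(3 + 3*0)) + 2543 = (2051/6138 + (-100 + 307)*(3 + 0)) + 2543 = (2051*(1/6138) + 207*3) + 2543 = (2051/6138 + 621) + 2543 = 3813749/6138 + 2543 = 19422683/6138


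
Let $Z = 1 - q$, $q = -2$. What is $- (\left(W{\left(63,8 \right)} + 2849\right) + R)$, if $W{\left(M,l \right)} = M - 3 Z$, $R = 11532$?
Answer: $-14435$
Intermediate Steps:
$Z = 3$ ($Z = 1 - -2 = 1 + 2 = 3$)
$W{\left(M,l \right)} = -9 + M$ ($W{\left(M,l \right)} = M - 9 = -9 + M$)
$- (\left(W{\left(63,8 \right)} + 2849\right) + R) = - (\left(\left(-9 + 63\right) + 2849\right) + 11532) = - (\left(54 + 2849\right) + 11532) = - (2903 + 11532) = \left(-1\right) 14435 = -14435$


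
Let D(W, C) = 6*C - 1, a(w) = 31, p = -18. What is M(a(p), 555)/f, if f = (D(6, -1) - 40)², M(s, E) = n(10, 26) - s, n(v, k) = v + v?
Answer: -11/2209 ≈ -0.0049796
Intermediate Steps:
n(v, k) = 2*v
D(W, C) = -1 + 6*C
M(s, E) = 20 - s (M(s, E) = 2*10 - s = 20 - s)
f = 2209 (f = ((-1 + 6*(-1)) - 40)² = ((-1 - 6) - 40)² = (-7 - 40)² = (-47)² = 2209)
M(a(p), 555)/f = (20 - 1*31)/2209 = (20 - 31)*(1/2209) = -11*1/2209 = -11/2209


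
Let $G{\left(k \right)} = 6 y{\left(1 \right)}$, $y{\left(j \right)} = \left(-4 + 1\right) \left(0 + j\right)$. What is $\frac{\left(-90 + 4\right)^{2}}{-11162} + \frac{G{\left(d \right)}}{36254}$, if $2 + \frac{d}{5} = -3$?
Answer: $- \frac{67083875}{101166787} \approx -0.6631$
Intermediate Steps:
$d = -25$ ($d = -10 + 5 \left(-3\right) = -10 - 15 = -25$)
$y{\left(j \right)} = - 3 j$
$G{\left(k \right)} = -18$ ($G{\left(k \right)} = 6 \left(\left(-3\right) 1\right) = 6 \left(-3\right) = -18$)
$\frac{\left(-90 + 4\right)^{2}}{-11162} + \frac{G{\left(d \right)}}{36254} = \frac{\left(-90 + 4\right)^{2}}{-11162} - \frac{18}{36254} = \left(-86\right)^{2} \left(- \frac{1}{11162}\right) - \frac{9}{18127} = 7396 \left(- \frac{1}{11162}\right) - \frac{9}{18127} = - \frac{3698}{5581} - \frac{9}{18127} = - \frac{67083875}{101166787}$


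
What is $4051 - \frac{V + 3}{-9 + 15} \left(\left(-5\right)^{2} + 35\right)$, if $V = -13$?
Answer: $4151$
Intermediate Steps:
$4051 - \frac{V + 3}{-9 + 15} \left(\left(-5\right)^{2} + 35\right) = 4051 - \frac{-13 + 3}{-9 + 15} \left(\left(-5\right)^{2} + 35\right) = 4051 - - \frac{10}{6} \left(25 + 35\right) = 4051 - \left(-10\right) \frac{1}{6} \cdot 60 = 4051 - \left(- \frac{5}{3}\right) 60 = 4051 - -100 = 4051 + 100 = 4151$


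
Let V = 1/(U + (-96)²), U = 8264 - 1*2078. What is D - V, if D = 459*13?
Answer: 91903733/15402 ≈ 5967.0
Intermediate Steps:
U = 6186 (U = 8264 - 2078 = 6186)
D = 5967
V = 1/15402 (V = 1/(6186 + (-96)²) = 1/(6186 + 9216) = 1/15402 ≈ 6.4927e-5)
D - V = 5967 - 1*1/15402 = 5967 - 1/15402 = 91903733/15402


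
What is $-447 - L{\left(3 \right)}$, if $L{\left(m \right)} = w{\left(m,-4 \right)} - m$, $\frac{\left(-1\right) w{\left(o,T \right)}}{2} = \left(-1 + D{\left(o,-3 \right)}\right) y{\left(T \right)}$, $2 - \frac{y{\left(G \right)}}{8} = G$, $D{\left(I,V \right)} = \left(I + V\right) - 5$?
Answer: $-1020$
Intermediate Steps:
$D{\left(I,V \right)} = -5 + I + V$
$y{\left(G \right)} = 16 - 8 G$
$w{\left(o,T \right)} = - 2 \left(-9 + o\right) \left(16 - 8 T\right)$ ($w{\left(o,T \right)} = - 2 \left(-1 - \left(8 - o\right)\right) \left(16 - 8 T\right) = - 2 \left(-1 + \left(-8 + o\right)\right) \left(16 - 8 T\right) = - 2 \left(-9 + o\right) \left(16 - 8 T\right)$)
$L{\left(m \right)} = 864 - 97 m$ ($L{\left(m \right)} = 16 \left(-9 + m\right) \left(-2 - 4\right) - m = 16 \left(-9 + m\right) \left(-6\right) - m = \left(864 - 96 m\right) - m = 864 - 97 m$)
$-447 - L{\left(3 \right)} = -447 - \left(864 - 291\right) = -447 - 573 = -1020$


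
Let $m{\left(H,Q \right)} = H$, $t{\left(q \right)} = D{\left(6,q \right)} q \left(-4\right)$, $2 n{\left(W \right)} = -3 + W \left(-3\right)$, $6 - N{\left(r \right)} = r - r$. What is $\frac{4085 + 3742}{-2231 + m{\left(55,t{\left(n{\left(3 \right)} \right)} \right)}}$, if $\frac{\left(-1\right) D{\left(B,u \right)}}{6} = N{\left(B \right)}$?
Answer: $- \frac{7827}{2176} \approx -3.597$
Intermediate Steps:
$N{\left(r \right)} = 6$ ($N{\left(r \right)} = 6 - \left(r - r\right) = 6 - 0 = 6 + 0 = 6$)
$D{\left(B,u \right)} = -36$ ($D{\left(B,u \right)} = \left(-6\right) 6 = -36$)
$n{\left(W \right)} = - \frac{3}{2} - \frac{3 W}{2}$ ($n{\left(W \right)} = \frac{-3 + W \left(-3\right)}{2} = \frac{-3 - 3 W}{2} = - \frac{3}{2} - \frac{3 W}{2}$)
$t{\left(q \right)} = 144 q$ ($t{\left(q \right)} = - 36 q \left(-4\right) = 144 q$)
$\frac{4085 + 3742}{-2231 + m{\left(55,t{\left(n{\left(3 \right)} \right)} \right)}} = \frac{4085 + 3742}{-2231 + 55} = \frac{7827}{-2176} = 7827 \left(- \frac{1}{2176}\right) = - \frac{7827}{2176}$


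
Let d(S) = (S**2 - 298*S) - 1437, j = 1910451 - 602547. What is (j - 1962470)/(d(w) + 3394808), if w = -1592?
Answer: -654566/6402251 ≈ -0.10224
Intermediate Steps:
j = 1307904
d(S) = -1437 + S**2 - 298*S
(j - 1962470)/(d(w) + 3394808) = (1307904 - 1962470)/((-1437 + (-1592)**2 - 298*(-1592)) + 3394808) = -654566/((-1437 + 2534464 + 474416) + 3394808) = -654566/(3007443 + 3394808) = -654566/6402251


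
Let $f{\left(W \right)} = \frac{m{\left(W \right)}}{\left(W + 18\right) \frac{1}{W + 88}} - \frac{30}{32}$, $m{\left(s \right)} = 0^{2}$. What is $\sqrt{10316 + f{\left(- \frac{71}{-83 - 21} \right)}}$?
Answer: $\frac{\sqrt{165041}}{4} \approx 101.56$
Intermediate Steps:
$m{\left(s \right)} = 0$
$f{\left(W \right)} = - \frac{15}{16}$ ($f{\left(W \right)} = \frac{0}{\left(W + 18\right) \frac{1}{W + 88}} - \frac{30}{32} = \frac{0}{\left(18 + W\right) \frac{1}{88 + W}} - \frac{15}{16} = \frac{0}{\frac{1}{88 + W} \left(18 + W\right)} - \frac{15}{16} = 0 \frac{88 + W}{18 + W} - \frac{15}{16} = 0 - \frac{15}{16} = - \frac{15}{16}$)
$\sqrt{10316 + f{\left(- \frac{71}{-83 - 21} \right)}} = \sqrt{10316 - \frac{15}{16}} = \sqrt{\frac{165041}{16}} = \frac{\sqrt{165041}}{4}$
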